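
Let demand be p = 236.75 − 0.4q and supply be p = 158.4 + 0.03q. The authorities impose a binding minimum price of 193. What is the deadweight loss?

Competitive equilibrium: 236.75 − 0.4q = 158.4 + 0.03q → q* = 182.2093, p* = 163.8663.
At the floor p = 193, quantity demanded = (236.75 − 193)/0.4 = 109.375.
Sellers' marginal cost at q' = 109.375: 158.4 + 0.03·109.375 = 161.6813.
Δq = 182.2093 − 109.375 = 72.8343; wedge = 193 − 161.6813 = 31.3187.
Welfare loss = ½ × 72.8343 × 31.3187 = 1140.54.

1140.54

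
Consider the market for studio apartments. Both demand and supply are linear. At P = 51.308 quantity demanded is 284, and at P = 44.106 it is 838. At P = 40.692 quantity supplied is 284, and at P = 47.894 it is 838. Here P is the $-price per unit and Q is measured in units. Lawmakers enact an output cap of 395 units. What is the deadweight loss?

$1149.09

Demand slope = (44.106 − 51.308)/(838 − 284) = −0.013, so P = 55 − 0.013Q.
Supply slope = (47.894 − 40.692)/(838 − 284) = 0.013, so P = 37 + 0.013Q.
Competitive equilibrium: 55 − 0.013Q = 37 + 0.013Q → Q* = 692.3077, P* = 46.
At Q = 395: demand price = 55 − 0.013·395 = 49.865; supply price = 37 + 0.013·395 = 42.135.
ΔQ = 692.3077 − 395 = 297.3077; wedge = 49.865 − 42.135 = 7.73.
Deadweight loss = ½ × 297.3077 × 7.73 = $1149.09.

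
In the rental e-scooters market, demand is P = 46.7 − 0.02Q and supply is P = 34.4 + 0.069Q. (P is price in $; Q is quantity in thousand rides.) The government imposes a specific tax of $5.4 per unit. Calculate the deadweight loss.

Competitive equilibrium: 46.7 − 0.02Q = 34.4 + 0.069Q → Q* = 138.2022, P* = 43.936.
With the tax, the buyer price exceeds the seller price by 5.4: (46.7 − 0.02Q) − (34.4 + 0.069Q) = 5.4 → Q' = 77.5281.
ΔQ = 138.2022 − 77.5281 = 60.6741; the wedge equals the tax, 5.4.
DWL = ½ × 60.6741 × 5.4 = $163.82 thousand.

$163.82 thousand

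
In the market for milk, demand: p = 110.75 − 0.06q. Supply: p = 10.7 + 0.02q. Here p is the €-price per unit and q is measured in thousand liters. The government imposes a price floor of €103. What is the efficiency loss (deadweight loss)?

€50306.75 thousand

Competitive equilibrium: 110.75 − 0.06q = 10.7 + 0.02q → q* = 1250.625, p* = 35.7125.
At the floor p = 103, quantity demanded = (110.75 − 103)/0.06 = 129.16667.
Sellers' marginal cost at q' = 129.16667: 10.7 + 0.02·129.16667 = 13.28333.
Δq = 1250.625 − 129.16667 = 1121.45833; wedge = 103 − 13.28333 = 89.71667.
Welfare loss = ½ × 1121.45833 × 89.71667 = €50306.75 thousand.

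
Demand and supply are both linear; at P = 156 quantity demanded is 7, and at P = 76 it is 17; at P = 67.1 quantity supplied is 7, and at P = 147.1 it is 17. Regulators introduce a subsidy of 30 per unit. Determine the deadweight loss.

28.125

Demand slope = (76 − 156)/(17 − 7) = −8, so P = 212 − 8Q.
Supply slope = (147.1 − 67.1)/(17 − 7) = 8, so P = 11.1 + 8Q.
Competitive equilibrium: 212 − 8Q = 11.1 + 8Q → Q* = 12.5563, P* = 111.55.
The subsidy lowers effective supply by 30: P = 8Q − 18.9.
New quantity: 212 − 8Q = 8Q − 18.9 → Q' = 14.4313.
Overproduction ΔQ = 14.4313 − 12.5563 = 1.875; wedge = subsidy = 30.
Deadweight loss = ½ × 1.875 × 30 = 28.125.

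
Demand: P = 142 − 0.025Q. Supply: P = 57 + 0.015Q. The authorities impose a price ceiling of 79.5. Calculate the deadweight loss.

Competitive equilibrium: 142 − 0.025Q = 57 + 0.015Q → Q* = 2125, P* = 88.875.
At the ceiling P = 79.5, quantity supplied = (79.5 − 57)/0.015 = 1500.
Willingness to pay at Q' = 1500: 142 − 0.025·1500 = 104.5.
ΔQ = 2125 − 1500 = 625; wedge = 104.5 − 79.5 = 25.
Welfare loss = ½ × 625 × 25 = 7812.50.

7812.50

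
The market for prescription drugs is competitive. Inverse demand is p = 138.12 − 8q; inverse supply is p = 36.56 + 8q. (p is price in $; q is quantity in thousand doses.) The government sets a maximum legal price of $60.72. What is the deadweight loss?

$88.58 thousand

Competitive equilibrium: 138.12 − 8q = 36.56 + 8q → q* = 6.3475, p* = 87.34.
At the ceiling p = 60.72, quantity supplied = (60.72 − 36.56)/8 = 3.02.
Willingness to pay at q' = 3.02: 138.12 − 8·3.02 = 113.96.
Δq = 6.3475 − 3.02 = 3.3275; wedge = 113.96 − 60.72 = 53.24.
Deadweight loss = ½ × 3.3275 × 53.24 = $88.58 thousand.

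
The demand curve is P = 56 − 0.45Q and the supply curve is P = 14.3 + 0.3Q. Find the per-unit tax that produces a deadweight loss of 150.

Competitive equilibrium: 56 − 0.45Q = 14.3 + 0.3Q → Q* = 55.6, P* = 30.98.
A tax t gives ΔQ = t/0.75 and wedge t, so DWL = t²/1.5.
t²/1.5 = 150 → t² = 225 → t = 15.

15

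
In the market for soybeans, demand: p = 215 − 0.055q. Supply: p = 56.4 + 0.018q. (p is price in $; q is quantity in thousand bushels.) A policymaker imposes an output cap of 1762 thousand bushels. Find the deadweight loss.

$6153.70 thousand

Competitive equilibrium: 215 − 0.055q = 56.4 + 0.018q → q* = 2172.6027, p* = 95.5068.
At q = 1762: demand price = 215 − 0.055·1762 = 118.09; supply price = 56.4 + 0.018·1762 = 88.116.
Δq = 2172.6027 − 1762 = 410.6027; wedge = 118.09 − 88.116 = 29.974.
Deadweight loss = ½ × 410.6027 × 29.974 = $6153.70 thousand.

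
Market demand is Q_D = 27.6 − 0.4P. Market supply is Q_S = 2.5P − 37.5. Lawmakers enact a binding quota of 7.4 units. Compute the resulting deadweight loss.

In inverse form: demand P = 69 − 2.5Q, supply P = 15 + 0.4Q.
Competitive equilibrium: 69 − 2.5Q = 15 + 0.4Q → Q* = 18.6207, P* = 22.4483.
At Q = 7.4: demand price = 69 − 2.5·7.4 = 50.5; supply price = 15 + 0.4·7.4 = 17.96.
ΔQ = 18.6207 − 7.4 = 11.2207; wedge = 50.5 − 17.96 = 32.54.
Deadweight loss = ½ × 11.2207 × 32.54 = 182.56.

182.56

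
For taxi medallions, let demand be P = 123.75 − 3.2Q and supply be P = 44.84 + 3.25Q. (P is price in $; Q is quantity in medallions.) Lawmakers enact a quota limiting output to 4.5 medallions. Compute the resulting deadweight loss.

Competitive equilibrium: 123.75 − 3.2Q = 44.84 + 3.25Q → Q* = 12.2341, P* = 84.6009.
At Q = 4.5: demand price = 123.75 − 3.2·4.5 = 109.35; supply price = 44.84 + 3.25·4.5 = 59.465.
ΔQ = 12.2341 − 4.5 = 7.7341; wedge = 109.35 − 59.465 = 49.885.
DWL = ½ × 7.7341 × 49.885 = $192.91.

$192.91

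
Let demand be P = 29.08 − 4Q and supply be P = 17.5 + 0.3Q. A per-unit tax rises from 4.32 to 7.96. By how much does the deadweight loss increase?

Competitive equilibrium: 29.08 − 4Q = 17.5 + 0.3Q → Q* = 2.693, P* = 18.3079.
For a per-unit tax t: ΔQ = t/4.3, so DWL = ½·t·(t/4.3) = t²/8.6.
At t = 4.32: DWL = 2.17. At t = 7.96: DWL = 7.368.
Increase = 7.368 − 2.17 = 5.20.

5.20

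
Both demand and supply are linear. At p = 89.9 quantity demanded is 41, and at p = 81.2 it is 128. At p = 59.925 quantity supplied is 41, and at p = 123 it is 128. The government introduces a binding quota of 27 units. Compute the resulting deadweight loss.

Demand slope = (81.2 − 89.9)/(128 − 41) = −0.1, so p = 94 − 0.1q.
Supply slope = (123 − 59.925)/(128 − 41) = 0.725, so p = 30.2 + 0.725q.
Competitive equilibrium: 94 − 0.1q = 30.2 + 0.725q → q* = 77.3333, p* = 86.2667.
At q = 27: demand price = 94 − 0.1·27 = 91.3; supply price = 30.2 + 0.725·27 = 49.775.
Δq = 77.3333 − 27 = 50.3333; wedge = 91.3 − 49.775 = 41.525.
Deadweight loss = ½ × 50.3333 × 41.525 = 1045.05.

1045.05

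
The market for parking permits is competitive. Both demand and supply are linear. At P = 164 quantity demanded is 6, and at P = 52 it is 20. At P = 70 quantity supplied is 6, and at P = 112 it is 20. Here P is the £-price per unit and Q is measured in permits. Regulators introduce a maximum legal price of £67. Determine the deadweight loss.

£501.14

Demand slope = (52 − 164)/(20 − 6) = −8, so P = 212 − 8Q.
Supply slope = (112 − 70)/(20 − 6) = 3, so P = 52 + 3Q.
Competitive equilibrium: 212 − 8Q = 52 + 3Q → Q* = 14.5455, P* = 95.6364.
At the ceiling P = 67, quantity supplied = (67 − 52)/3 = 5.
Willingness to pay at Q' = 5: 212 − 8·5 = 172.
ΔQ = 14.5455 − 5 = 9.5455; wedge = 172 − 67 = 105.
The triangle = ½ × 9.5455 × 105 = £501.14.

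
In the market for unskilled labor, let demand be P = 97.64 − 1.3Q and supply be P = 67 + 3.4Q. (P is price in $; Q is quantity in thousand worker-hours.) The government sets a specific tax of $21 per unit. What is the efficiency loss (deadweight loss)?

Competitive equilibrium: 97.64 − 1.3Q = 67 + 3.4Q → Q* = 6.5191, P* = 89.1651.
With the tax, the buyer price exceeds the seller price by 21: (97.64 − 1.3Q) − (67 + 3.4Q) = 21 → Q' = 2.0511.
ΔQ = 6.5191 − 2.0511 = 4.468; the wedge equals the tax, 21.
Welfare loss = ½ × 4.468 × 21 = $46.91 thousand.

$46.91 thousand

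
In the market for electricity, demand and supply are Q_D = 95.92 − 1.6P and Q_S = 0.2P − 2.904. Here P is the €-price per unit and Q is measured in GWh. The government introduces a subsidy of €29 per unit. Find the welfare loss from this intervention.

€74.76

In inverse form: demand P = 59.95 − 0.625Q, supply P = 14.52 + 5Q.
Competitive equilibrium: 59.95 − 0.625Q = 14.52 + 5Q → Q* = 8.0764, P* = 54.9022.
The subsidy lowers effective supply by 29: P = 5Q − 14.48.
New quantity: 59.95 − 0.625Q = 5Q − 14.48 → Q' = 13.232.
Overproduction ΔQ = 13.232 − 8.0764 = 5.1556; wedge = subsidy = 29.
Welfare loss = ½ × 5.1556 × 29 = €74.76.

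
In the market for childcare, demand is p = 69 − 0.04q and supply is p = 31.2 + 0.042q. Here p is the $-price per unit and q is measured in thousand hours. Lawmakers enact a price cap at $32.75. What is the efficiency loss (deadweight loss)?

Competitive equilibrium: 69 − 0.04q = 31.2 + 0.042q → q* = 460.9756, p* = 50.561.
At the ceiling p = 32.75, quantity supplied = (32.75 − 31.2)/0.042 = 36.9048.
Willingness to pay at q' = 36.9048: 69 − 0.04·36.9048 = 67.5238.
Δq = 460.9756 − 36.9048 = 424.0708; wedge = 67.5238 − 32.75 = 34.7738.
Deadweight loss = ½ × 424.0708 × 34.7738 = $7373.28 thousand.

$7373.28 thousand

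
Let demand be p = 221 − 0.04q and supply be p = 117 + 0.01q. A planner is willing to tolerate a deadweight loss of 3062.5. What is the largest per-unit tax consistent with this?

Competitive equilibrium: 221 − 0.04q = 117 + 0.01q → q* = 2080, p* = 137.8.
A tax t gives Δq = t/0.05 and wedge t, so DWL = t²/0.1.
t²/0.1 = 3062.5 → t² = 306.25 → t = 17.5.

17.5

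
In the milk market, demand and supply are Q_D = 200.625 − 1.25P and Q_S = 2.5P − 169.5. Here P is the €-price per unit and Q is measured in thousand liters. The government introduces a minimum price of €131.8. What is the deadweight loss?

€1027.13 thousand

In inverse form: demand P = 160.5 − 0.8Q, supply P = 67.8 + 0.4Q.
Competitive equilibrium: 160.5 − 0.8Q = 67.8 + 0.4Q → Q* = 77.25, P* = 98.7.
At the floor P = 131.8, quantity demanded = (160.5 − 131.8)/0.8 = 35.875.
Sellers' marginal cost at Q' = 35.875: 67.8 + 0.4·35.875 = 82.15.
ΔQ = 77.25 − 35.875 = 41.375; wedge = 131.8 − 82.15 = 49.65.
Deadweight loss = ½ × 41.375 × 49.65 = €1027.13 thousand.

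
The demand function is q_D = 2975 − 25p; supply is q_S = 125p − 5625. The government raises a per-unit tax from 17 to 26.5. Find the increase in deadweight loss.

In inverse form: demand p = 119 − 0.04q, supply p = 45 + 0.008q.
Competitive equilibrium: 119 − 0.04q = 45 + 0.008q → q* = 1541.6667, p* = 57.3333.
For a per-unit tax t: Δq = t/0.048, so DWL = ½·t·(t/0.048) = t²/0.096.
At t = 17: DWL = 3010.417. At t = 26.5: DWL = 7315.104.
Increase = 7315.104 − 3010.417 = 4304.69.

4304.69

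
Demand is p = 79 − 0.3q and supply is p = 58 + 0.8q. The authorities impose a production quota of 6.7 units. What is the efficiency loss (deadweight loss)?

Competitive equilibrium: 79 − 0.3q = 58 + 0.8q → q* = 19.0909, p* = 73.2727.
At q = 6.7: demand price = 79 − 0.3·6.7 = 76.99; supply price = 58 + 0.8·6.7 = 63.36.
Δq = 19.0909 − 6.7 = 12.3909; wedge = 76.99 − 63.36 = 13.63.
Deadweight loss = ½ × 12.3909 × 13.63 = 84.44.

84.44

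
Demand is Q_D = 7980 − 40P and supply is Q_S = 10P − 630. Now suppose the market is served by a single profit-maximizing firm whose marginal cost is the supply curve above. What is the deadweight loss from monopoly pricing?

2070.25

In inverse form: demand P = 199.5 − 0.025Q, supply P = 63 + 0.1Q.
Competitive equilibrium: 199.5 − 0.025Q = 63 + 0.1Q → Q* = 1092, P* = 172.2.
Marginal revenue: MR = 199.5 − 0.05Q. Set MR = MC: 199.5 − 0.05Q = 63 + 0.1Q → Q_m = 910.
Price P_m = 199.5 − 0.025·910 = 176.75; MC(Q_m) = 63 + 0.1·910 = 154.
Competitive Q* = 1092, so ΔQ = 182; wedge = 176.75 − 154 = 22.75.
Welfare loss = ½ × 182 × 22.75 = 2070.25.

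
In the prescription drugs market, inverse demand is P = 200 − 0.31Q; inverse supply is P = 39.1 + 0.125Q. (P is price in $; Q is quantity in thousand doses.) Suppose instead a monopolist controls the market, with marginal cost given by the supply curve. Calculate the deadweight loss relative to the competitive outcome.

Competitive equilibrium: 200 − 0.31Q = 39.1 + 0.125Q → Q* = 369.88506, P* = 85.33563.
Marginal revenue: MR = 200 − 0.62Q. Set MR = MC: 200 − 0.62Q = 39.1 + 0.125Q → Q_m = 215.97315.
Price P_m = 200 − 0.31·215.97315 = 133.04832; MC(Q_m) = 39.1 + 0.125·215.97315 = 66.09664.
Competitive Q* = 369.88506, so ΔQ = 153.91191; wedge = 133.04832 − 66.09664 = 66.95168.
Welfare loss = ½ × 153.91191 × 66.95168 = $5152.33 thousand.

$5152.33 thousand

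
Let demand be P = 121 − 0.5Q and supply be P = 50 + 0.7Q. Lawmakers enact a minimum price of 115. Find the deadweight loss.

1334.82

Competitive equilibrium: 121 − 0.5Q = 50 + 0.7Q → Q* = 59.1667, P* = 91.4167.
At the floor P = 115, quantity demanded = (121 − 115)/0.5 = 12.
Sellers' marginal cost at Q' = 12: 50 + 0.7·12 = 58.4.
ΔQ = 59.1667 − 12 = 47.1667; wedge = 115 − 58.4 = 56.6.
DWL = ½ × 47.1667 × 56.6 = 1334.82.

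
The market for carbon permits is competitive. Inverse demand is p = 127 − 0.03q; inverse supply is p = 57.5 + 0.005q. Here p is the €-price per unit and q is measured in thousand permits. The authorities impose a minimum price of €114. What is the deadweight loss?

Competitive equilibrium: 127 − 0.03q = 57.5 + 0.005q → q* = 1985.714286, p* = 67.428571.
At the floor p = 114, quantity demanded = (127 − 114)/0.03 = 433.333333.
Sellers' marginal cost at q' = 433.333333: 57.5 + 0.005·433.333333 = 59.666667.
Δq = 1985.714286 − 433.333333 = 1552.380953; wedge = 114 − 59.666667 = 54.333333.
DWL = ½ × 1552.380953 × 54.333333 = €42173.02 thousand.

€42173.02 thousand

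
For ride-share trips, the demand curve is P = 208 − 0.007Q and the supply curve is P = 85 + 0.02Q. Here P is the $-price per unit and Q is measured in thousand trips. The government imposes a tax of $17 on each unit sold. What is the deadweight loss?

$5351.85 thousand

Competitive equilibrium: 208 − 0.007Q = 85 + 0.02Q → Q* = 4555.5556, P* = 176.1111.
With the tax, the buyer price exceeds the seller price by 17: (208 − 0.007Q) − (85 + 0.02Q) = 17 → Q' = 3925.9259.
ΔQ = 4555.5556 − 3925.9259 = 629.6297; the wedge equals the tax, 17.
DWL = ½ × 629.6297 × 17 = $5351.85 thousand.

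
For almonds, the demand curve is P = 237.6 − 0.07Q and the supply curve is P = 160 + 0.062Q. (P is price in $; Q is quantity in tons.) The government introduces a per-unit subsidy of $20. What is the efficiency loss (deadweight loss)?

$1515.15

Competitive equilibrium: 237.6 − 0.07Q = 160 + 0.062Q → Q* = 587.8788, P* = 196.4485.
The subsidy lowers effective supply by 20: P = 140 + 0.062Q.
New quantity: 237.6 − 0.07Q = 140 + 0.062Q → Q' = 739.3939.
Overproduction ΔQ = 739.3939 − 587.8788 = 151.5151; wedge = subsidy = 20.
DWL = ½ × 151.5151 × 20 = $1515.15.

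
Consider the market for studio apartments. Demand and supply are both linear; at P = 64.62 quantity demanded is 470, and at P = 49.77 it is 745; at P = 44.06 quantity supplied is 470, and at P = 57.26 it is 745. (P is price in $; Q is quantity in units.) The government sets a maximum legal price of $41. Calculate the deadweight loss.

$3590.09

Demand slope = (49.77 − 64.62)/(745 − 470) = −0.054, so P = 90 − 0.054Q.
Supply slope = (57.26 − 44.06)/(745 − 470) = 0.048, so P = 21.5 + 0.048Q.
Competitive equilibrium: 90 − 0.054Q = 21.5 + 0.048Q → Q* = 671.5686, P* = 53.7353.
At the ceiling P = 41, quantity supplied = (41 − 21.5)/0.048 = 406.25.
Willingness to pay at Q' = 406.25: 90 − 0.054·406.25 = 68.0625.
ΔQ = 671.5686 − 406.25 = 265.3186; wedge = 68.0625 − 41 = 27.0625.
DWL = ½ × 265.3186 × 27.0625 = $3590.09.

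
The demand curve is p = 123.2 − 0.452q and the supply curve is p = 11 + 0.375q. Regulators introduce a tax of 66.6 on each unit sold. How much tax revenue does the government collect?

Competitive equilibrium: 123.2 − 0.452q = 11 + 0.375q → q* = 135.6711, p* = 61.8767.
With the tax, the buyer price exceeds the seller price by 66.6: (123.2 − 0.452q) − (11 + 0.375q) = 66.6 → q' = 55.1391.
Tax revenue = 66.6 × 55.1391 = 3672.26.

3672.26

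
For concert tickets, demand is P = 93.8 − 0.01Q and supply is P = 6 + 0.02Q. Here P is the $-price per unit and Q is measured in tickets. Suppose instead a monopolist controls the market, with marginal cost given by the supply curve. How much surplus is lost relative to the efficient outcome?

Competitive equilibrium: 93.8 − 0.01Q = 6 + 0.02Q → Q* = 2926.6667, P* = 64.5333.
Marginal revenue: MR = 93.8 − 0.02Q. Set MR = MC: 93.8 − 0.02Q = 6 + 0.02Q → Q_m = 2195.
Price P_m = 93.8 − 0.01·2195 = 71.85; MC(Q_m) = 6 + 0.02·2195 = 49.9.
Competitive Q* = 2926.6667, so ΔQ = 731.6667; wedge = 71.85 − 49.9 = 21.95.
The triangle = ½ × 731.6667 × 21.95 = $8030.04.

$8030.04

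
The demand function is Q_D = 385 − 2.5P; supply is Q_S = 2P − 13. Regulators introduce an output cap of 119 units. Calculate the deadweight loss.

In inverse form: demand P = 154 − 0.4Q, supply P = 6.5 + 0.5Q.
Competitive equilibrium: 154 − 0.4Q = 6.5 + 0.5Q → Q* = 163.8889, P* = 88.4444.
At Q = 119: demand price = 154 − 0.4·119 = 106.4; supply price = 6.5 + 0.5·119 = 66.
ΔQ = 163.8889 − 119 = 44.8889; wedge = 106.4 − 66 = 40.4.
DWL = ½ × 44.8889 × 40.4 = 906.76.

906.76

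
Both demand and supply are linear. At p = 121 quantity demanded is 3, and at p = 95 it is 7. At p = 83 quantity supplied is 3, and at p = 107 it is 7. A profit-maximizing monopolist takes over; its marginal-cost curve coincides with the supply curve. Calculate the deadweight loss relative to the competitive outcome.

Demand slope = (95 − 121)/(7 − 3) = −6.5, so p = 140.5 − 6.5q.
Supply slope = (107 − 83)/(7 − 3) = 6, so p = 65 + 6q.
Competitive equilibrium: 140.5 − 6.5q = 65 + 6q → q* = 6.04, p* = 101.24.
Marginal revenue: MR = 140.5 − 13q. Set MR = MC: 140.5 − 13q = 65 + 6q → q_m = 3.9737.
Price p_m = 140.5 − 6.5·3.9737 = 114.671; MC(q_m) = 65 + 6·3.9737 = 88.8422.
Competitive q* = 6.04, so Δq = 2.0663; wedge = 114.671 − 88.8422 = 25.8288.
Deadweight loss = ½ × 2.0663 × 25.8288 = 26.69.

26.69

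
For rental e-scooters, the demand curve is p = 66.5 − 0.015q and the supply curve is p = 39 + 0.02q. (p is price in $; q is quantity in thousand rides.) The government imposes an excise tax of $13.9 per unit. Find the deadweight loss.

$2760.14 thousand

Competitive equilibrium: 66.5 − 0.015q = 39 + 0.02q → q* = 785.7143, p* = 54.7143.
With the tax, the buyer price exceeds the seller price by 13.9: (66.5 − 0.015q) − (39 + 0.02q) = 13.9 → q' = 388.5714.
Δq = 785.7143 − 388.5714 = 397.1429; the wedge equals the tax, 13.9.
The triangle = ½ × 397.1429 × 13.9 = $2760.14 thousand.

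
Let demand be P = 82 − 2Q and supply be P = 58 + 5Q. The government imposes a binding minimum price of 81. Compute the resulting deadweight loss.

Competitive equilibrium: 82 − 2Q = 58 + 5Q → Q* = 3.4286, P* = 75.1429.
At the floor P = 81, quantity demanded = (82 − 81)/2 = 0.5.
Sellers' marginal cost at Q' = 0.5: 58 + 5·0.5 = 60.5.
ΔQ = 3.4286 − 0.5 = 2.9286; wedge = 81 − 60.5 = 20.5.
The triangle = ½ × 2.9286 × 20.5 = 30.02.

30.02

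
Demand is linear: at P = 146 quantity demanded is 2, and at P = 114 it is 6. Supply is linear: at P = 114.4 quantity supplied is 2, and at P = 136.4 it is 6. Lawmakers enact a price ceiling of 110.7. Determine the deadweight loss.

61.30

Demand slope = (114 − 146)/(6 − 2) = −8, so P = 162 − 8Q.
Supply slope = (136.4 − 114.4)/(6 − 2) = 5.5, so P = 103.4 + 5.5Q.
Competitive equilibrium: 162 − 8Q = 103.4 + 5.5Q → Q* = 4.34074, P* = 127.27407.
At the ceiling P = 110.7, quantity supplied = (110.7 − 103.4)/5.5 = 1.32727.
Willingness to pay at Q' = 1.32727: 162 − 8·1.32727 = 151.38184.
ΔQ = 4.34074 − 1.32727 = 3.01347; wedge = 151.38184 − 110.7 = 40.68184.
The triangle = ½ × 3.01347 × 40.68184 = 61.30.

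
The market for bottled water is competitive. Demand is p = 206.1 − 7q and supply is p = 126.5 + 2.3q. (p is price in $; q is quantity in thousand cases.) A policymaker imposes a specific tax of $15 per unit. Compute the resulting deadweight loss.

Competitive equilibrium: 206.1 − 7q = 126.5 + 2.3q → q* = 8.5591, p* = 146.186.
With the tax, the buyer price exceeds the seller price by 15: (206.1 − 7q) − (126.5 + 2.3q) = 15 → q' = 6.9462.
Δq = 8.5591 − 6.9462 = 1.6129; the wedge equals the tax, 15.
The triangle = ½ × 1.6129 × 15 = $12.10 thousand.

$12.10 thousand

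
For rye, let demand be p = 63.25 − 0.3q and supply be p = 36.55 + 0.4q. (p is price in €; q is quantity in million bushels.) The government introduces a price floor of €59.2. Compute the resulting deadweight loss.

Competitive equilibrium: 63.25 − 0.3q = 36.55 + 0.4q → q* = 38.14286, p* = 51.80714.
At the floor p = 59.2, quantity demanded = (63.25 − 59.2)/0.3 = 13.5.
Sellers' marginal cost at q' = 13.5: 36.55 + 0.4·13.5 = 41.95.
Δq = 38.14286 − 13.5 = 24.64286; wedge = 59.2 − 41.95 = 17.25.
DWL = ½ × 24.64286 × 17.25 = €212.54 million.

€212.54 million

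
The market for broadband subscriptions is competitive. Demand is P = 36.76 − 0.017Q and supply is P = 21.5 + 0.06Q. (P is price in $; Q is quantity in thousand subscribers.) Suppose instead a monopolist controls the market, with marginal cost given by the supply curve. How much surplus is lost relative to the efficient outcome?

$49.46 thousand

Competitive equilibrium: 36.76 − 0.017Q = 21.5 + 0.06Q → Q* = 198.1818, P* = 33.3909.
Marginal revenue: MR = 36.76 − 0.034Q. Set MR = MC: 36.76 − 0.034Q = 21.5 + 0.06Q → Q_m = 162.3404.
Price P_m = 36.76 − 0.017·162.3404 = 34.0002; MC(Q_m) = 21.5 + 0.06·162.3404 = 31.2404.
Competitive Q* = 198.1818, so ΔQ = 35.8414; wedge = 34.0002 − 31.2404 = 2.7598.
Deadweight loss = ½ × 35.8414 × 2.7598 = $49.46 thousand.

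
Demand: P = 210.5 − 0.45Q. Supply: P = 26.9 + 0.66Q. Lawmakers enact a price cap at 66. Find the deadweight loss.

6255.17

Competitive equilibrium: 210.5 − 0.45Q = 26.9 + 0.66Q → Q* = 165.4054, P* = 136.0676.
At the ceiling P = 66, quantity supplied = (66 − 26.9)/0.66 = 59.2424.
Willingness to pay at Q' = 59.2424: 210.5 − 0.45·59.2424 = 183.8409.
ΔQ = 165.4054 − 59.2424 = 106.163; wedge = 183.8409 − 66 = 117.8409.
DWL = ½ × 106.163 × 117.8409 = 6255.17.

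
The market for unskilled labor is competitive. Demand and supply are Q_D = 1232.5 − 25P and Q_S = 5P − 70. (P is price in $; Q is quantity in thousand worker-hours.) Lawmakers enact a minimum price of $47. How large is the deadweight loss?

In inverse form: demand P = 49.3 − 0.04Q, supply P = 14 + 0.2Q.
Competitive equilibrium: 49.3 − 0.04Q = 14 + 0.2Q → Q* = 147.0833, P* = 43.4167.
At the floor P = 47, quantity demanded = (49.3 − 47)/0.04 = 57.5.
Sellers' marginal cost at Q' = 57.5: 14 + 0.2·57.5 = 25.5.
ΔQ = 147.0833 − 57.5 = 89.5833; wedge = 47 − 25.5 = 21.5.
DWL = ½ × 89.5833 × 21.5 = $963.02 thousand.

$963.02 thousand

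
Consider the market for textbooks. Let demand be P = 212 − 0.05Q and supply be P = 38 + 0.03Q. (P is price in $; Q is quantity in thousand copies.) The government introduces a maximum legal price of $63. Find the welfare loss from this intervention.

$72002.78 thousand

Competitive equilibrium: 212 − 0.05Q = 38 + 0.03Q → Q* = 2175, P* = 103.25.
At the ceiling P = 63, quantity supplied = (63 − 38)/0.03 = 833.33333.
Willingness to pay at Q' = 833.33333: 212 − 0.05·833.33333 = 170.33333.
ΔQ = 2175 − 833.33333 = 1341.66667; wedge = 170.33333 − 63 = 107.33333.
The triangle = ½ × 1341.66667 × 107.33333 = $72002.78 thousand.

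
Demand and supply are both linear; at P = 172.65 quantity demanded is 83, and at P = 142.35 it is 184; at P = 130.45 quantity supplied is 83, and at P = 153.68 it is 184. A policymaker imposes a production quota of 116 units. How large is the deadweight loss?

Demand slope = (142.35 − 172.65)/(184 − 83) = −0.3, so P = 197.55 − 0.3Q.
Supply slope = (153.68 − 130.45)/(184 − 83) = 0.23, so P = 111.36 + 0.23Q.
Competitive equilibrium: 197.55 − 0.3Q = 111.36 + 0.23Q → Q* = 162.6226, P* = 148.7632.
At Q = 116: demand price = 197.55 − 0.3·116 = 162.75; supply price = 111.36 + 0.23·116 = 138.04.
ΔQ = 162.6226 − 116 = 46.6226; wedge = 162.75 − 138.04 = 24.71.
Deadweight loss = ½ × 46.6226 × 24.71 = 576.02.

576.02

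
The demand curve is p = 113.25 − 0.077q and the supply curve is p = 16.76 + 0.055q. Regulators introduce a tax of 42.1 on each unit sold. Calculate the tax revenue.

17347.11

Competitive equilibrium: 113.25 − 0.077q = 16.76 + 0.055q → q* = 730.98485, p* = 56.96417.
With the tax, the buyer price exceeds the seller price by 42.1: (113.25 − 0.077q) − (16.76 + 0.055q) = 42.1 → q' = 412.04545.
Tax revenue = 42.1 × 412.04545 = 17347.11.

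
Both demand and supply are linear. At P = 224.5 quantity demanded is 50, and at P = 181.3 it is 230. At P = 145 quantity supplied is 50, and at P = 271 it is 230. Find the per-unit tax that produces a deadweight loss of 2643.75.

70.5

Demand slope = (181.3 − 224.5)/(230 − 50) = −0.24, so P = 236.5 − 0.24Q.
Supply slope = (271 − 145)/(230 − 50) = 0.7, so P = 110 + 0.7Q.
Competitive equilibrium: 236.5 − 0.24Q = 110 + 0.7Q → Q* = 134.5745, P* = 204.2021.
A tax t gives ΔQ = t/0.94 and wedge t, so DWL = t²/1.88.
t²/1.88 = 2643.75 → t² = 4970.25 → t = 70.5.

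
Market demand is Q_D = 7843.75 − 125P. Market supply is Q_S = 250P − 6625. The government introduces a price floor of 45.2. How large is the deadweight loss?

In inverse form: demand P = 62.75 − 0.008Q, supply P = 26.5 + 0.004Q.
Competitive equilibrium: 62.75 − 0.008Q = 26.5 + 0.004Q → Q* = 3020.8333, P* = 38.5833.
At the floor P = 45.2, quantity demanded = (62.75 − 45.2)/0.008 = 2193.75.
Sellers' marginal cost at Q' = 2193.75: 26.5 + 0.004·2193.75 = 35.275.
ΔQ = 3020.8333 − 2193.75 = 827.0833; wedge = 45.2 − 35.275 = 9.925.
Deadweight loss = ½ × 827.0833 × 9.925 = 4104.40.

4104.40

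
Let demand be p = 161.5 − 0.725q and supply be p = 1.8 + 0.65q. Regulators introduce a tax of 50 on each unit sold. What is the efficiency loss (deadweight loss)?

Competitive equilibrium: 161.5 − 0.725q = 1.8 + 0.65q → q* = 116.1455, p* = 77.2945.
With the tax, the buyer price exceeds the seller price by 50: (161.5 − 0.725q) − (1.8 + 0.65q) = 50 → q' = 79.7818.
Δq = 116.1455 − 79.7818 = 36.3637; the wedge equals the tax, 50.
Welfare loss = ½ × 36.3637 × 50 = 909.09.

909.09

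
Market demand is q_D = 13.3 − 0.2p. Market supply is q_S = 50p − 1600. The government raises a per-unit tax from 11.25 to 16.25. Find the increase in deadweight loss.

In inverse form: demand p = 66.5 − 5q, supply p = 32 + 0.02q.
Competitive equilibrium: 66.5 − 5q = 32 + 0.02q → q* = 6.8725, p* = 32.1375.
For a per-unit tax t: Δq = t/5.02, so DWL = ½·t·(t/5.02) = t²/10.04.
At t = 11.25: DWL = 12.606. At t = 16.25: DWL = 26.301.
Increase = 26.301 − 12.606 = 13.70.

13.70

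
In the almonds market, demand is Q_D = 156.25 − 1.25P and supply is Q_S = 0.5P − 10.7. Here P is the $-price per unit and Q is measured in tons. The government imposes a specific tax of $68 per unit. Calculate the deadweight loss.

In inverse form: demand P = 125 − 0.8Q, supply P = 21.4 + 2Q.
Competitive equilibrium: 125 − 0.8Q = 21.4 + 2Q → Q* = 37, P* = 95.4.
With the tax, the buyer price exceeds the seller price by 68: (125 − 0.8Q) − (21.4 + 2Q) = 68 → Q' = 12.7143.
ΔQ = 37 − 12.7143 = 24.2857; the wedge equals the tax, 68.
DWL = ½ × 24.2857 × 68 = $825.71.

$825.71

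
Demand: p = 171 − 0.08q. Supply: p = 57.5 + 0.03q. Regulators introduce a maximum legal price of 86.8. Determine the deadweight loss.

167.29

Competitive equilibrium: 171 − 0.08q = 57.5 + 0.03q → q* = 1031.8182, p* = 88.4545.
At the ceiling p = 86.8, quantity supplied = (86.8 − 57.5)/0.03 = 976.6667.
Willingness to pay at q' = 976.6667: 171 − 0.08·976.6667 = 92.8667.
Δq = 1031.8182 − 976.6667 = 55.1515; wedge = 92.8667 − 86.8 = 6.0667.
Deadweight loss = ½ × 55.1515 × 6.0667 = 167.29.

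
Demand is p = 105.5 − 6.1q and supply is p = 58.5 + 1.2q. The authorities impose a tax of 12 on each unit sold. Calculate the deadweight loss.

9.86

Competitive equilibrium: 105.5 − 6.1q = 58.5 + 1.2q → q* = 6.4384, p* = 66.226.
With the tax, the buyer price exceeds the seller price by 12: (105.5 − 6.1q) − (58.5 + 1.2q) = 12 → q' = 4.7945.
Δq = 6.4384 − 4.7945 = 1.6439; the wedge equals the tax, 12.
Deadweight loss = ½ × 1.6439 × 12 = 9.86.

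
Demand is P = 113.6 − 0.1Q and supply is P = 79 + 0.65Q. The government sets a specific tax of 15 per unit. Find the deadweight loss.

Competitive equilibrium: 113.6 − 0.1Q = 79 + 0.65Q → Q* = 46.1333, P* = 108.9867.
With the tax, the buyer price exceeds the seller price by 15: (113.6 − 0.1Q) − (79 + 0.65Q) = 15 → Q' = 26.1333.
ΔQ = 46.1333 − 26.1333 = 20; the wedge equals the tax, 15.
The triangle = ½ × 20 × 15 = 150.

150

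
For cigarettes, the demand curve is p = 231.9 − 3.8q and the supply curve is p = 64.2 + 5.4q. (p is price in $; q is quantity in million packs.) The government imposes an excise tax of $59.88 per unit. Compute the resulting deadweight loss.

$194.87 million

Competitive equilibrium: 231.9 − 3.8q = 64.2 + 5.4q → q* = 18.2283, p* = 162.6326.
With the tax, the buyer price exceeds the seller price by 59.88: (231.9 − 3.8q) − (64.2 + 5.4q) = 59.88 → q' = 11.7196.
Δq = 18.2283 − 11.7196 = 6.5087; the wedge equals the tax, 59.88.
Welfare loss = ½ × 6.5087 × 59.88 = $194.87 million.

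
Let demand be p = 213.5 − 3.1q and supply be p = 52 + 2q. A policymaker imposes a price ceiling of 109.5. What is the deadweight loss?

Competitive equilibrium: 213.5 − 3.1q = 52 + 2q → q* = 31.6667, p* = 115.3333.
At the ceiling p = 109.5, quantity supplied = (109.5 − 52)/2 = 28.75.
Willingness to pay at q' = 28.75: 213.5 − 3.1·28.75 = 124.375.
Δq = 31.6667 − 28.75 = 2.9167; wedge = 124.375 − 109.5 = 14.875.
Welfare loss = ½ × 2.9167 × 14.875 = 21.69.

21.69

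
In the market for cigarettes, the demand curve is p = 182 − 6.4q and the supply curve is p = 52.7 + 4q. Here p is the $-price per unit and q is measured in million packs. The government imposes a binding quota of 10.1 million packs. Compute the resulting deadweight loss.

Competitive equilibrium: 182 − 6.4q = 52.7 + 4q → q* = 12.4327, p* = 102.4308.
At q = 10.1: demand price = 182 − 6.4·10.1 = 117.36; supply price = 52.7 + 4·10.1 = 93.1.
Δq = 12.4327 − 10.1 = 2.3327; wedge = 117.36 − 93.1 = 24.26.
DWL = ½ × 2.3327 × 24.26 = $28.30 million.

$28.30 million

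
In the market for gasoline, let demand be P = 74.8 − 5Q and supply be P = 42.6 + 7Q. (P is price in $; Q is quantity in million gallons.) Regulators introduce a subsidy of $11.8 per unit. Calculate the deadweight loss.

Competitive equilibrium: 74.8 − 5Q = 42.6 + 7Q → Q* = 2.6833, P* = 61.3833.
The subsidy lowers effective supply by 11.8: P = 30.8 + 7Q.
New quantity: 74.8 − 5Q = 30.8 + 7Q → Q' = 3.6667.
Overproduction ΔQ = 3.6667 − 2.6833 = 0.9834; wedge = subsidy = 11.8.
Deadweight loss = ½ × 0.9834 × 11.8 = $5.80 million.

$5.80 million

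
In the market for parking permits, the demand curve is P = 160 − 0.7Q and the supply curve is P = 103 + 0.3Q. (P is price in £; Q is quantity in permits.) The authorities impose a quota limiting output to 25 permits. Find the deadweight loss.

Competitive equilibrium: 160 − 0.7Q = 103 + 0.3Q → Q* = 57, P* = 120.1.
At Q = 25: demand price = 160 − 0.7·25 = 142.5; supply price = 103 + 0.3·25 = 110.5.
ΔQ = 57 − 25 = 32; wedge = 142.5 − 110.5 = 32.
The triangle = ½ × 32 × 32 = £512.

£512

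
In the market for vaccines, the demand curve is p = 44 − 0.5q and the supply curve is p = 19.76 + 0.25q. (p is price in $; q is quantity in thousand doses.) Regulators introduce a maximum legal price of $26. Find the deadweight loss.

$20.31 thousand

Competitive equilibrium: 44 − 0.5q = 19.76 + 0.25q → q* = 32.32, p* = 27.84.
At the ceiling p = 26, quantity supplied = (26 − 19.76)/0.25 = 24.96.
Willingness to pay at q' = 24.96: 44 − 0.5·24.96 = 31.52.
Δq = 32.32 − 24.96 = 7.36; wedge = 31.52 − 26 = 5.52.
The triangle = ½ × 7.36 × 5.52 = $20.31 thousand.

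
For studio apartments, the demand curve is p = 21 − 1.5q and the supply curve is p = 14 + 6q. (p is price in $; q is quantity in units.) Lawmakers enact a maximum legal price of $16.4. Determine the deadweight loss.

$1.07

Competitive equilibrium: 21 − 1.5q = 14 + 6q → q* = 0.9333, p* = 19.6.
At the ceiling p = 16.4, quantity supplied = (16.4 − 14)/6 = 0.4.
Willingness to pay at q' = 0.4: 21 − 1.5·0.4 = 20.4.
Δq = 0.9333 − 0.4 = 0.5333; wedge = 20.4 − 16.4 = 4.
Welfare loss = ½ × 0.5333 × 4 = $1.07.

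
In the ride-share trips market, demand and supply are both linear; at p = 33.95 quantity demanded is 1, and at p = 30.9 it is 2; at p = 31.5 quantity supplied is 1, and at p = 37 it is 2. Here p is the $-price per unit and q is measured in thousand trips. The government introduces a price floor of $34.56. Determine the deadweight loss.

$1.01 thousand

Demand slope = (30.9 − 33.95)/(2 − 1) = −3.05, so p = 37 − 3.05q.
Supply slope = (37 − 31.5)/(2 − 1) = 5.5, so p = 26 + 5.5q.
Competitive equilibrium: 37 − 3.05q = 26 + 5.5q → q* = 1.2865, p* = 33.076.
At the floor p = 34.56, quantity demanded = (37 − 34.56)/3.05 = 0.8.
Sellers' marginal cost at q' = 0.8: 26 + 5.5·0.8 = 30.4.
Δq = 1.2865 − 0.8 = 0.4865; wedge = 34.56 − 30.4 = 4.16.
DWL = ½ × 0.4865 × 4.16 = $1.01 thousand.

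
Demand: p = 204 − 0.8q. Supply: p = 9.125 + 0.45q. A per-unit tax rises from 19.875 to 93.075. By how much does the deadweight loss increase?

Competitive equilibrium: 204 − 0.8q = 9.125 + 0.45q → q* = 155.9, p* = 79.28.
For a per-unit tax t: Δq = t/1.25, so DWL = ½·t·(t/1.25) = t²/2.5.
At t = 19.875: DWL = 158.006. At t = 93.075: DWL = 3465.182.
Increase = 3465.182 − 158.006 = 3307.176.

3307.176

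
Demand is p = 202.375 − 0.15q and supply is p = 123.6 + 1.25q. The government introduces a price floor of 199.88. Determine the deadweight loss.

1099.63

Competitive equilibrium: 202.375 − 0.15q = 123.6 + 1.25q → q* = 56.2679, p* = 193.9348.
At the floor p = 199.88, quantity demanded = (202.375 − 199.88)/0.15 = 16.6333.
Sellers' marginal cost at q' = 16.6333: 123.6 + 1.25·16.6333 = 144.3916.
Δq = 56.2679 − 16.6333 = 39.6346; wedge = 199.88 − 144.3916 = 55.4884.
DWL = ½ × 39.6346 × 55.4884 = 1099.63.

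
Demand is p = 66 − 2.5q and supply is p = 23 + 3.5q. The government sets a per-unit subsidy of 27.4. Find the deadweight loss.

Competitive equilibrium: 66 − 2.5q = 23 + 3.5q → q* = 7.1667, p* = 48.0833.
The subsidy lowers effective supply by 27.4: p = 3.5q − 4.4.
New quantity: 66 − 2.5q = 3.5q − 4.4 → q' = 11.7333.
Overproduction Δq = 11.7333 − 7.1667 = 4.5666; wedge = subsidy = 27.4.
Welfare loss = ½ × 4.5666 × 27.4 = 62.56.

62.56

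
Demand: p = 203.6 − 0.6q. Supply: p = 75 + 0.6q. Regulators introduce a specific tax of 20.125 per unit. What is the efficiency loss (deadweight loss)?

Competitive equilibrium: 203.6 − 0.6q = 75 + 0.6q → q* = 107.1667, p* = 139.3.
With the tax, the buyer price exceeds the seller price by 20.125: (203.6 − 0.6q) − (75 + 0.6q) = 20.125 → q' = 90.3958.
Δq = 107.1667 − 90.3958 = 16.7709; the wedge equals the tax, 20.125.
DWL = ½ × 16.7709 × 20.125 = 168.76.

168.76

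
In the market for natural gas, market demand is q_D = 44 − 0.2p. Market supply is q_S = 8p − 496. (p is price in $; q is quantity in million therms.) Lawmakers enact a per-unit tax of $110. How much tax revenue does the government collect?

In inverse form: demand p = 220 − 5q, supply p = 62 + 0.125q.
Competitive equilibrium: 220 − 5q = 62 + 0.125q → q* = 30.82927, p* = 65.85366.
With the tax, the buyer price exceeds the seller price by 110: (220 − 5q) − (62 + 0.125q) = 110 → q' = 9.36585.
Tax revenue = 110 × 9.36585 = $1030.24 million.

$1030.24 million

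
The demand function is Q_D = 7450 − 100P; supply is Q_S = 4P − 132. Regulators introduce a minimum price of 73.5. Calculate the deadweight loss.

In inverse form: demand P = 74.5 − 0.01Q, supply P = 33 + 0.25Q.
Competitive equilibrium: 74.5 − 0.01Q = 33 + 0.25Q → Q* = 159.6154, P* = 72.9038.
At the floor P = 73.5, quantity demanded = (74.5 − 73.5)/0.01 = 100.
Sellers' marginal cost at Q' = 100: 33 + 0.25·100 = 58.
ΔQ = 159.6154 − 100 = 59.6154; wedge = 73.5 − 58 = 15.5.
DWL = ½ × 59.6154 × 15.5 = 462.02.

462.02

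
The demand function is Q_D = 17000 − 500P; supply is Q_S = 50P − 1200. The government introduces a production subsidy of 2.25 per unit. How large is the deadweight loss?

115.06

In inverse form: demand P = 34 − 0.002Q, supply P = 24 + 0.02Q.
Competitive equilibrium: 34 − 0.002Q = 24 + 0.02Q → Q* = 454.5455, P* = 33.0909.
The subsidy lowers effective supply by 2.25: P = 21.75 + 0.02Q.
New quantity: 34 − 0.002Q = 21.75 + 0.02Q → Q' = 556.8182.
Overproduction ΔQ = 556.8182 − 454.5455 = 102.2727; wedge = subsidy = 2.25.
The triangle = ½ × 102.2727 × 2.25 = 115.06.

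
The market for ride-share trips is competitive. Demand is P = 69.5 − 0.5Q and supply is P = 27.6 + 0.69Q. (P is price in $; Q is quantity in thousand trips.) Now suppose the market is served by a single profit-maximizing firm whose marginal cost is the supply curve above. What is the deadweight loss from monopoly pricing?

Competitive equilibrium: 69.5 − 0.5Q = 27.6 + 0.69Q → Q* = 35.2101, P* = 51.895.
Marginal revenue: MR = 69.5 − Q. Set MR = MC: 69.5 − Q = 27.6 + 0.69Q → Q_m = 24.7929.
Price P_m = 69.5 − 0.5·24.7929 = 57.1036; MC(Q_m) = 27.6 + 0.69·24.7929 = 44.7071.
Competitive Q* = 35.2101, so ΔQ = 10.4172; wedge = 57.1036 − 44.7071 = 12.3965.
DWL = ½ × 10.4172 × 12.3965 = $64.57 thousand.

$64.57 thousand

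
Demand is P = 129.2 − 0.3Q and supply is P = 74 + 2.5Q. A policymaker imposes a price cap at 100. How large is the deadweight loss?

121.46

Competitive equilibrium: 129.2 − 0.3Q = 74 + 2.5Q → Q* = 19.7143, P* = 123.2857.
At the ceiling P = 100, quantity supplied = (100 − 74)/2.5 = 10.4.
Willingness to pay at Q' = 10.4: 129.2 − 0.3·10.4 = 126.08.
ΔQ = 19.7143 − 10.4 = 9.3143; wedge = 126.08 − 100 = 26.08.
DWL = ½ × 9.3143 × 26.08 = 121.46.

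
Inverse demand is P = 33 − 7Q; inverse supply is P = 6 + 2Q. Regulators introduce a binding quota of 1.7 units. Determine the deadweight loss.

7.605

Competitive equilibrium: 33 − 7Q = 6 + 2Q → Q* = 3, P* = 12.
At Q = 1.7: demand price = 33 − 7·1.7 = 21.1; supply price = 6 + 2·1.7 = 9.4.
ΔQ = 3 − 1.7 = 1.3; wedge = 21.1 − 9.4 = 11.7.
Welfare loss = ½ × 1.3 × 11.7 = 7.605.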